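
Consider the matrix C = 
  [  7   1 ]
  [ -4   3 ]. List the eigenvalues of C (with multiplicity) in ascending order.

5, 5

Characteristic polynomial: p(r) = r^2 - 10r + 25 = (r - 5)^2.
Roots (with multiplicity): 5, 5.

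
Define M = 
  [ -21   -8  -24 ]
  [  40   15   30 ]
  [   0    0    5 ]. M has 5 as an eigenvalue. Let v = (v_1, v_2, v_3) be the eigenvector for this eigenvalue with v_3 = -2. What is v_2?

M − 5I = [[-26, -8, -24], [40, 10, 30], [0, 0, 0]].
Solving (M − 5I)v = 0 gives the eigenspace spanned by (0, 6, -2).
With v_3 = -2, v = (0, 6, -2), so v_2 = 6.

6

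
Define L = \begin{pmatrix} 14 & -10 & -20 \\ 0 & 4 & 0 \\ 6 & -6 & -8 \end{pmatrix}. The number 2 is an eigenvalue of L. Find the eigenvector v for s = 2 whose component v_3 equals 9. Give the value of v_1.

15

L − 2I = [[12, -10, -20], [0, 2, 0], [6, -6, -10]].
Solving (L − 2I)v = 0 gives the eigenspace spanned by (15, 0, 9).
With v_3 = 9, v = (15, 0, 9), so v_1 = 15.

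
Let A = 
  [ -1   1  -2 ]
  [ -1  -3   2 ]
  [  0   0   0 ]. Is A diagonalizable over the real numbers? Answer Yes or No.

No

Characteristic polynomial: p(μ) = μ^3 + 4μ^2 + 4μ = μ(μ + 2)^2.
μ = -2 has algebraic multiplicity 2; rank(A + 2I) = 2, so geometric multiplicity = 1.
Geometric multiplicity < algebraic multiplicity, so A is not diagonalizable.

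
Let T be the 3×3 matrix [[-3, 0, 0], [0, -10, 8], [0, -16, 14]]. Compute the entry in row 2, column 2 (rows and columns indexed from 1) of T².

Characteristic polynomial: λ^3 - λ^2 - 24λ - 36 = (λ - 6)(λ + 2)(λ + 3), so the eigenvalues are -3, -2, 6.
λ=-3: eigenvector (1, 0, 0).
λ=6: eigenvector (0, 1, 2).
λ=-2: eigenvector (0, -1, -1).
P = [[1, 0, 0], [0, 1, -1], [0, 2, -1]], D = diag(-3, 6, -2), P⁻¹ = [[1, 0, 0], [0, -1, 1], [0, -2, 1]].
T² = P·diag(9, 36, 4)·P⁻¹ = [[9, 0, 0], [0, -28, 32], [0, -64, 68]].
The requested entry is -28.

-28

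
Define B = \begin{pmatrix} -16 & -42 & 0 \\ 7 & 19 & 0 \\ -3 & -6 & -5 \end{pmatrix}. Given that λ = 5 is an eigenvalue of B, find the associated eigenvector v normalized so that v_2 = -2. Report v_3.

0

B − 5I = [[-21, -42, 0], [7, 14, 0], [-3, -6, -10]].
Solving (B − 5I)v = 0 gives the eigenspace spanned by (4, -2, 0).
With v_2 = -2, v = (4, -2, 0), so v_3 = 0.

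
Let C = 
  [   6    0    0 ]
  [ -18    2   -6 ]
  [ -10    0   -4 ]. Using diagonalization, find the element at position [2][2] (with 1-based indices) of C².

Characteristic polynomial: λ^3 - 4λ^2 - 20λ + 48 = (λ - 6)(λ - 2)(λ + 4), so the eigenvalues are -4, 2, 6.
λ=6: eigenvector (1, -3, -1).
λ=2: eigenvector (0, 1, 0).
λ=-4: eigenvector (0, 1, 1).
P = [[1, 0, 0], [-3, 1, 1], [-1, 0, 1]], D = diag(6, 2, -4), P⁻¹ = [[1, 0, 0], [2, 1, -1], [1, 0, 1]].
C² = P·diag(36, 4, 16)·P⁻¹ = [[36, 0, 0], [-84, 4, 12], [-20, 0, 16]].
The requested entry is 4.

4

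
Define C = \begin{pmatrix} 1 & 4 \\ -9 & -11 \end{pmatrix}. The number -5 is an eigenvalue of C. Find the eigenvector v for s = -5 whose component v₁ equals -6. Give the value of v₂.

9

C + 5I = [[6, 4], [-9, -6]].
Solving (C + 5I)v = 0 gives the eigenspace spanned by (-6, 9).
With v₁ = -6, v = (-6, 9), so v₂ = 9.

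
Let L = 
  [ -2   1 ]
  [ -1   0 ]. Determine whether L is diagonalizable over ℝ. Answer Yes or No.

No

Characteristic polynomial: p(μ) = μ^2 + 2μ + 1 = (μ + 1)^2.
μ = -1 has algebraic multiplicity 2; rank(L + 1I) = 1, so geometric multiplicity = 1.
Geometric multiplicity < algebraic multiplicity, so L is not diagonalizable.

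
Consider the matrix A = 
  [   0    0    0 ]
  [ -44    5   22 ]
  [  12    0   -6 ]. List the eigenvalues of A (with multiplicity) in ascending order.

-6, 0, 5

Characteristic polynomial: p(μ) = μ^3 + μ^2 - 30μ = μ(μ - 5)(μ + 6).
Roots (with multiplicity): -6, 0, 5.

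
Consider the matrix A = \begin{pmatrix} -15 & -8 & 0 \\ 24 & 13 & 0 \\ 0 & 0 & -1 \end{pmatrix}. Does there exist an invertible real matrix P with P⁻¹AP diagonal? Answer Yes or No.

Characteristic polynomial: p(s) = s^3 + 3s^2 - s - 3 = (s - 1)(s + 1)(s + 3).
All 3 eigenvalues are distinct, so A is diagonalizable.

Yes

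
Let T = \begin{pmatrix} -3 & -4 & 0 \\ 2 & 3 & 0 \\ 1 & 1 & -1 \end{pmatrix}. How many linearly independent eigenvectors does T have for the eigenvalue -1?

T + 1I = [[-2, -4, 0], [2, 4, 0], [1, 1, 0]].
This matrix has rank 2, so its null space has dimension 3 − 2 = 1.

1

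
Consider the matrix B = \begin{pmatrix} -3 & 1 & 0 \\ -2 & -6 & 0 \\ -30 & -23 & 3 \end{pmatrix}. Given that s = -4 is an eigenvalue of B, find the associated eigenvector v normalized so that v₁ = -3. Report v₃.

-3

B + 4I = [[1, 1, 0], [-2, -2, 0], [-30, -23, 7]].
Solving (B + 4I)v = 0 gives the eigenspace spanned by (-3, 3, -3).
With v₁ = -3, v = (-3, 3, -3), so v₃ = -3.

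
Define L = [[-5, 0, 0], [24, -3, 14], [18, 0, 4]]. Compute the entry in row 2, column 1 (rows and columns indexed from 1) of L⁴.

Characteristic polynomial: r^3 + 4r^2 - 17r - 60 = (r - 4)(r + 3)(r + 5), so the eigenvalues are -5, -3, 4.
r=-3: eigenvector (0, 1, 0).
r=-5: eigenvector (1, 2, -2).
r=4: eigenvector (0, 2, 1).
P = [[0, 1, 0], [1, 2, 2], [0, -2, 1]], D = diag(-3, -5, 4), P⁻¹ = [[-6, 1, -2], [1, 0, 0], [2, 0, 1]].
L⁴ = P·diag(81, 625, 256)·P⁻¹ = [[625, 0, 0], [1788, 81, 350], [-738, 0, 256]].
The requested entry is 1788.

1788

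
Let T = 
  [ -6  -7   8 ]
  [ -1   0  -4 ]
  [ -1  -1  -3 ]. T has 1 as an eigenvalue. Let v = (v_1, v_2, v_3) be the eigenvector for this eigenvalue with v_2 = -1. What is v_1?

1

T − 1I = [[-7, -7, 8], [-1, -1, -4], [-1, -1, -4]].
Solving (T − 1I)v = 0 gives the eigenspace spanned by (1, -1, 0).
With v_2 = -1, v = (1, -1, 0), so v_1 = 1.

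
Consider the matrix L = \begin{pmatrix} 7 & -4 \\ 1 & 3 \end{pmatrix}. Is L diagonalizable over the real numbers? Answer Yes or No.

Characteristic polynomial: p(t) = t^2 - 10t + 25 = (t - 5)^2.
t = 5 has algebraic multiplicity 2; rank(L − 5I) = 1, so geometric multiplicity = 1.
Geometric multiplicity < algebraic multiplicity, so L is not diagonalizable.

No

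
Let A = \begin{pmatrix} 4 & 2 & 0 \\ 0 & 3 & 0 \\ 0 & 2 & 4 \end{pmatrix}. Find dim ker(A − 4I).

2

A − 4I = [[0, 2, 0], [0, -1, 0], [0, 2, 0]].
This matrix has rank 1, so its null space has dimension 3 − 1 = 2.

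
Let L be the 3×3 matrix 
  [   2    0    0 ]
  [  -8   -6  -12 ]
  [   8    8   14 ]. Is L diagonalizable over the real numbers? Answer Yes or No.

Yes

Characteristic polynomial: p(μ) = μ^3 - 10μ^2 + 28μ - 24 = (μ - 6)(μ - 2)^2.
μ = 2 has algebraic multiplicity 2; rank(L − 2I) = 1, so geometric multiplicity = 2.
Every eigenvalue has geometric = algebraic multiplicity, so L is diagonalizable.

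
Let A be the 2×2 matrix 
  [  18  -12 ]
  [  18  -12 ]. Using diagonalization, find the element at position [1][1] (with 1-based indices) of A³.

Characteristic polynomial: s^2 - 6s = s(s - 6), so the eigenvalues are 0, 6.
s=0: eigenvector (-2, -3).
s=6: eigenvector (1, 1).
P = [[-2, 1], [-3, 1]], D = diag(0, 6), P⁻¹ = [[1, -1], [3, -2]].
A³ = P·diag(0, 216)·P⁻¹ = [[648, -432], [648, -432]].
The requested entry is 648.

648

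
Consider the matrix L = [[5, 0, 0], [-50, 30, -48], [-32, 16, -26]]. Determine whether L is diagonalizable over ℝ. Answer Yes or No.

Characteristic polynomial: p(μ) = μ^3 - 9μ^2 + 8μ + 60 = (μ - 6)(μ - 5)(μ + 2).
All 3 eigenvalues are distinct, so L is diagonalizable.

Yes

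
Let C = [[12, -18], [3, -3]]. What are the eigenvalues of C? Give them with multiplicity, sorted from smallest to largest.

Characteristic polynomial: p(λ) = λ^2 - 9λ + 18 = (λ - 6)(λ - 3).
Roots (with multiplicity): 3, 6.

3, 6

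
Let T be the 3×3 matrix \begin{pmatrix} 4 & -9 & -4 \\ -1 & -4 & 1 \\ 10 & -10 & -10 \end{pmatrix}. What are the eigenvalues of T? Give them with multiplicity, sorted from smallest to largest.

Characteristic polynomial: p(r) = r^3 + 10r^2 + 25r = r(r + 5)^2.
Roots (with multiplicity): -5, -5, 0.

-5, -5, 0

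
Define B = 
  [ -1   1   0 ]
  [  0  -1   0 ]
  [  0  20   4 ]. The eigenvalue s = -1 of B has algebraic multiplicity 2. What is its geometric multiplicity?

B + 1I = [[0, 1, 0], [0, 0, 0], [0, 20, 5]].
This matrix has rank 2, so its null space has dimension 3 − 2 = 1.

1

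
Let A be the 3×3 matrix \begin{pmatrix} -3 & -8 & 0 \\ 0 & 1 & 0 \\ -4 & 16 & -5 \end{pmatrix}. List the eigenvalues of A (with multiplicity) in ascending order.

Characteristic polynomial: p(r) = r^3 + 7r^2 + 7r - 15 = (r - 1)(r + 3)(r + 5).
Roots (with multiplicity): -5, -3, 1.

-5, -3, 1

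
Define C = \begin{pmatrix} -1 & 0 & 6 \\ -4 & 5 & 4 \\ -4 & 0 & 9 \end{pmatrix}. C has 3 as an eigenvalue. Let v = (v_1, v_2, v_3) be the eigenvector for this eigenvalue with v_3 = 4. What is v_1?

C − 3I = [[-4, 0, 6], [-4, 2, 4], [-4, 0, 6]].
Solving (C − 3I)v = 0 gives the eigenspace spanned by (6, 4, 4).
With v_3 = 4, v = (6, 4, 4), so v_1 = 6.

6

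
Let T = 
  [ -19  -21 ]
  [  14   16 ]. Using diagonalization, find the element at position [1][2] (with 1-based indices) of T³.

-399

Characteristic polynomial: μ^2 + 3μ - 10 = (μ - 2)(μ + 5), so the eigenvalues are -5, 2.
μ=-5: eigenvector (3, -2).
μ=2: eigenvector (-1, 1).
P = [[3, -1], [-2, 1]], D = diag(-5, 2), P⁻¹ = [[1, 1], [2, 3]].
T³ = P·diag(-125, 8)·P⁻¹ = [[-391, -399], [266, 274]].
The requested entry is -399.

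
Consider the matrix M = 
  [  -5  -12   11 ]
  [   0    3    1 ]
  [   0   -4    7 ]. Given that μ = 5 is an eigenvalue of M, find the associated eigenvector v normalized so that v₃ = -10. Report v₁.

-5

M − 5I = [[-10, -12, 11], [0, -2, 1], [0, -4, 2]].
Solving (M − 5I)v = 0 gives the eigenspace spanned by (-5, -5, -10).
With v₃ = -10, v = (-5, -5, -10), so v₁ = -5.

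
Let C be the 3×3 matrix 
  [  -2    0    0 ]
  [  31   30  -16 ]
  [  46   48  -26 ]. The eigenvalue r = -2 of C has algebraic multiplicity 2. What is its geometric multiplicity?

1

C + 2I = [[0, 0, 0], [31, 32, -16], [46, 48, -24]].
This matrix has rank 2, so its null space has dimension 3 − 2 = 1.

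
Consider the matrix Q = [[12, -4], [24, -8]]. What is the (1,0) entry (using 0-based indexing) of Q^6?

24576

Characteristic polynomial: λ^2 - 4λ = λ(λ - 4), so the eigenvalues are 0, 4.
λ=0: eigenvector (1, 3).
λ=4: eigenvector (-1, -2).
P = [[1, -1], [3, -2]], D = diag(0, 4), P⁻¹ = [[-2, 1], [-3, 1]].
Q⁶ = P·diag(0, 4096)·P⁻¹ = [[12288, -4096], [24576, -8192]].
The requested entry is 24576.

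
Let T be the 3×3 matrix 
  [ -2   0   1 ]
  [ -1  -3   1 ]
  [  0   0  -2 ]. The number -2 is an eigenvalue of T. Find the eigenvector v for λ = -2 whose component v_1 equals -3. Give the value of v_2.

T + 2I = [[0, 0, 1], [-1, -1, 1], [0, 0, 0]].
Solving (T + 2I)v = 0 gives the eigenspace spanned by (-3, 3, 0).
With v_1 = -3, v = (-3, 3, 0), so v_2 = 3.

3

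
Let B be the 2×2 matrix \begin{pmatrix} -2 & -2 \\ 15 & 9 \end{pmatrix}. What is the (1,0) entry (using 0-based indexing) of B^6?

50505

Characteristic polynomial: λ^2 - 7λ + 12 = (λ - 4)(λ - 3), so the eigenvalues are 3, 4.
λ=4: eigenvector (-1, 3).
λ=3: eigenvector (-2, 5).
P = [[-1, -2], [3, 5]], D = diag(4, 3), P⁻¹ = [[5, 2], [-3, -1]].
B⁶ = P·diag(4096, 729)·P⁻¹ = [[-16106, -6734], [50505, 20931]].
The requested entry is 50505.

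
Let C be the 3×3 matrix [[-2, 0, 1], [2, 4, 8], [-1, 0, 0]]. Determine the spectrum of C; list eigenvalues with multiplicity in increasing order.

-1, -1, 4

Characteristic polynomial: p(μ) = μ^3 - 2μ^2 - 7μ - 4 = (μ - 4)(μ + 1)^2.
Roots (with multiplicity): -1, -1, 4.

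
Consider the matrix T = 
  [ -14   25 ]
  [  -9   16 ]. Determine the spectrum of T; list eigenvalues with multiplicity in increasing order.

1, 1

Characteristic polynomial: p(s) = s^2 - 2s + 1 = (s - 1)^2.
Roots (with multiplicity): 1, 1.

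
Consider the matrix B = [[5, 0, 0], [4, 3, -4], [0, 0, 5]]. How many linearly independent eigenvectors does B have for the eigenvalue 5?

2

B − 5I = [[0, 0, 0], [4, -2, -4], [0, 0, 0]].
This matrix has rank 1, so its null space has dimension 3 − 1 = 2.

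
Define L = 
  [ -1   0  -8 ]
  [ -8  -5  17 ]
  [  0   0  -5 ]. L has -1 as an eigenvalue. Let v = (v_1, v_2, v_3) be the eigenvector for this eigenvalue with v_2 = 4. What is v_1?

-2

L + 1I = [[0, 0, -8], [-8, -4, 17], [0, 0, -4]].
Solving (L + 1I)v = 0 gives the eigenspace spanned by (-2, 4, 0).
With v_2 = 4, v = (-2, 4, 0), so v_1 = -2.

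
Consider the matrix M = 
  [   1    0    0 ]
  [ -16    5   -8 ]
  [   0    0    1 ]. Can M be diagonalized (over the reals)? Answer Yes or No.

Yes

Characteristic polynomial: p(r) = r^3 - 7r^2 + 11r - 5 = (r - 5)(r - 1)^2.
r = 1 has algebraic multiplicity 2; rank(M − 1I) = 1, so geometric multiplicity = 2.
Every eigenvalue has geometric = algebraic multiplicity, so M is diagonalizable.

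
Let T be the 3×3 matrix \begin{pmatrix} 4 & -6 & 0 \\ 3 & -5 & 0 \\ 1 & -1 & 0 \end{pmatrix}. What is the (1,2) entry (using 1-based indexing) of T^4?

30

Characteristic polynomial: r^3 + r^2 - 2r = r(r - 1)(r + 2), so the eigenvalues are -2, 0, 1.
r=-2: eigenvector (1, 1, 0).
r=1: eigenvector (-2, -1, -1).
r=0: eigenvector (0, 0, 1).
P = [[1, -2, 0], [1, -1, 0], [0, -1, 1]], D = diag(-2, 1, 0), P⁻¹ = [[-1, 2, 0], [-1, 1, 0], [-1, 1, 1]].
T⁴ = P·diag(16, 1, 0)·P⁻¹ = [[-14, 30, 0], [-15, 31, 0], [1, -1, 0]].
The requested entry is 30.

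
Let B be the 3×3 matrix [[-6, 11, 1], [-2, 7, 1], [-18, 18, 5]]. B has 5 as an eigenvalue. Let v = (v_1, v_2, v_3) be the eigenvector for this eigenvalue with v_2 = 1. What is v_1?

B − 5I = [[-11, 11, 1], [-2, 2, 1], [-18, 18, 0]].
Solving (B − 5I)v = 0 gives the eigenspace spanned by (1, 1, 0).
With v_2 = 1, v = (1, 1, 0), so v_1 = 1.

1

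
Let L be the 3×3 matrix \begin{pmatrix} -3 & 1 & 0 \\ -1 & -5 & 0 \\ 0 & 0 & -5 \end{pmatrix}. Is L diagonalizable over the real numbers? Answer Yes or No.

No

Characteristic polynomial: p(λ) = λ^3 + 13λ^2 + 56λ + 80 = (λ + 4)^2(λ + 5).
λ = -4 has algebraic multiplicity 2; rank(L + 4I) = 2, so geometric multiplicity = 1.
Geometric multiplicity < algebraic multiplicity, so L is not diagonalizable.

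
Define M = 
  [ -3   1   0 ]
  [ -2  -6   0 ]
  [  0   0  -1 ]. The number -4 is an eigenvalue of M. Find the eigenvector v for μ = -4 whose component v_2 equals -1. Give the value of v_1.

1

M + 4I = [[1, 1, 0], [-2, -2, 0], [0, 0, 3]].
Solving (M + 4I)v = 0 gives the eigenspace spanned by (1, -1, 0).
With v_2 = -1, v = (1, -1, 0), so v_1 = 1.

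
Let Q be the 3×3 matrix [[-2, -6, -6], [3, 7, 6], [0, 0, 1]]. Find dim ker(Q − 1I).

Q − 1I = [[-3, -6, -6], [3, 6, 6], [0, 0, 0]].
This matrix has rank 1, so its null space has dimension 3 − 1 = 2.

2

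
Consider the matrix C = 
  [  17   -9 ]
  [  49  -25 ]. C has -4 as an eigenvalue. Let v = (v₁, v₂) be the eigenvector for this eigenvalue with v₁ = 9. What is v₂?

21

C + 4I = [[21, -9], [49, -21]].
Solving (C + 4I)v = 0 gives the eigenspace spanned by (9, 21).
With v₁ = 9, v = (9, 21), so v₂ = 21.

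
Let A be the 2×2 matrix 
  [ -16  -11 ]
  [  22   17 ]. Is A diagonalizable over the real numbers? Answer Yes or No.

Yes

Characteristic polynomial: p(μ) = μ^2 - μ - 30 = (μ - 6)(μ + 5).
All 2 eigenvalues are distinct, so A is diagonalizable.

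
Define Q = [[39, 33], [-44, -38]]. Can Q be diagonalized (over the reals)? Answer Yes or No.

Characteristic polynomial: p(r) = r^2 - r - 30 = (r - 6)(r + 5).
All 2 eigenvalues are distinct, so Q is diagonalizable.

Yes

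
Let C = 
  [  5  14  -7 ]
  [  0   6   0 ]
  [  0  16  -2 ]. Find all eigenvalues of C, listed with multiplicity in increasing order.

Characteristic polynomial: p(λ) = λ^3 - 9λ^2 + 8λ + 60 = (λ - 6)(λ - 5)(λ + 2).
Roots (with multiplicity): -2, 5, 6.

-2, 5, 6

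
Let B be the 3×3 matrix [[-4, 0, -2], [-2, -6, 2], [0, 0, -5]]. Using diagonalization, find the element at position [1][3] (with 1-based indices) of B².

18

Characteristic polynomial: t^3 + 15t^2 + 74t + 120 = (t + 4)(t + 5)(t + 6), so the eigenvalues are -6, -5, -4.
t=-6: eigenvector (0, 1, 0).
t=-4: eigenvector (1, -1, 0).
t=-5: eigenvector (2, -2, 1).
P = [[0, 1, 2], [1, -1, -2], [0, 0, 1]], D = diag(-6, -4, -5), P⁻¹ = [[1, 1, 0], [1, 0, -2], [0, 0, 1]].
B² = P·diag(36, 16, 25)·P⁻¹ = [[16, 0, 18], [20, 36, -18], [0, 0, 25]].
The requested entry is 18.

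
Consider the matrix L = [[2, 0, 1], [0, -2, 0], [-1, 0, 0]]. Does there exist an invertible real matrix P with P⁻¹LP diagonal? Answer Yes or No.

Characteristic polynomial: p(μ) = μ^3 - 3μ + 2 = (μ - 1)^2(μ + 2).
μ = 1 has algebraic multiplicity 2; rank(L − 1I) = 2, so geometric multiplicity = 1.
Geometric multiplicity < algebraic multiplicity, so L is not diagonalizable.

No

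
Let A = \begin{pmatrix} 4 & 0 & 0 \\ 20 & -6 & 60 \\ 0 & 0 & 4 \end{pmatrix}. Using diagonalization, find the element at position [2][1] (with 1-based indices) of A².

Characteristic polynomial: r^3 - 2r^2 - 32r + 96 = (r - 4)^2(r + 6), so the eigenvalues are -6, 4, 4.
r=4: eigenvector (3, 0, -1).
r=-6: eigenvector (0, 1, 0).
r=4: eigenvector (-2, 2, 1).
P = [[3, 0, -2], [0, 1, 2], [-1, 0, 1]], D = diag(4, -6, 4), P⁻¹ = [[1, 0, 2], [-2, 1, -6], [1, 0, 3]].
A² = P·diag(16, 36, 16)·P⁻¹ = [[16, 0, 0], [-40, 36, -120], [0, 0, 16]].
The requested entry is -40.

-40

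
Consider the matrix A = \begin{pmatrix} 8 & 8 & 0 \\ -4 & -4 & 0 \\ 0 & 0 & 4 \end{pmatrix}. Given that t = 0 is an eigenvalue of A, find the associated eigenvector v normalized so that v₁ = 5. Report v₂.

-5

A = [[8, 8, 0], [-4, -4, 0], [0, 0, 4]].
Solving (A)v = 0 gives the eigenspace spanned by (5, -5, 0).
With v₁ = 5, v = (5, -5, 0), so v₂ = -5.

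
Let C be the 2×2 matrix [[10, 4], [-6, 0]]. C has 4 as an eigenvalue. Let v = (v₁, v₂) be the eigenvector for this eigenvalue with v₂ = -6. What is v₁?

C − 4I = [[6, 4], [-6, -4]].
Solving (C − 4I)v = 0 gives the eigenspace spanned by (4, -6).
With v₂ = -6, v = (4, -6), so v₁ = 4.

4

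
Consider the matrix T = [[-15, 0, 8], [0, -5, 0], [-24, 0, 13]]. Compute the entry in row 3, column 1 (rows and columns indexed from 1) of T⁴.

480

Characteristic polynomial: s^3 + 7s^2 + 7s - 15 = (s - 1)(s + 3)(s + 5), so the eigenvalues are -5, -3, 1.
s=-5: eigenvector (0, 1, 0).
s=1: eigenvector (1, 0, 2).
s=-3: eigenvector (-2, 0, -3).
P = [[0, 1, -2], [1, 0, 0], [0, 2, -3]], D = diag(-5, 1, -3), P⁻¹ = [[0, 1, 0], [-3, 0, 2], [-2, 0, 1]].
T⁴ = P·diag(625, 1, 81)·P⁻¹ = [[321, 0, -160], [0, 625, 0], [480, 0, -239]].
The requested entry is 480.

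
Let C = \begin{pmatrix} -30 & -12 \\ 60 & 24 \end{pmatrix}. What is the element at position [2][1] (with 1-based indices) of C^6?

Characteristic polynomial: μ^2 + 6μ = μ(μ + 6), so the eigenvalues are -6, 0.
μ=-6: eigenvector (1, -2).
μ=0: eigenvector (-2, 5).
P = [[1, -2], [-2, 5]], D = diag(-6, 0), P⁻¹ = [[5, 2], [2, 1]].
C⁶ = P·diag(46656, 0)·P⁻¹ = [[233280, 93312], [-466560, -186624]].
The requested entry is -466560.

-466560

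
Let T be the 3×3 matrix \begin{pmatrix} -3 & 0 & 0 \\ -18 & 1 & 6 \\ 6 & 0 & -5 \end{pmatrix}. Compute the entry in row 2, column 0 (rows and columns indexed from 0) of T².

Characteristic polynomial: μ^3 + 7μ^2 + 7μ - 15 = (μ - 1)(μ + 3)(μ + 5), so the eigenvalues are -5, -3, 1.
μ=-3: eigenvector (1, 0, 3).
μ=-5: eigenvector (0, -1, 1).
μ=1: eigenvector (0, 1, 0).
P = [[1, 0, 0], [0, -1, 1], [3, 1, 0]], D = diag(-3, -5, 1), P⁻¹ = [[1, 0, 0], [-3, 0, 1], [-3, 1, 1]].
T² = P·diag(9, 25, 1)·P⁻¹ = [[9, 0, 0], [72, 1, -24], [-48, 0, 25]].
The requested entry is -48.

-48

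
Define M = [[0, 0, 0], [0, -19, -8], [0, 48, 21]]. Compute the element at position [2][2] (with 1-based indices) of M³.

-331

Characteristic polynomial: λ^3 - 2λ^2 - 15λ = λ(λ - 5)(λ + 3), so the eigenvalues are -3, 0, 5.
λ=-3: eigenvector (0, 1, -2).
λ=0: eigenvector (1, 0, 0).
λ=5: eigenvector (0, -1, 3).
P = [[0, 1, 0], [1, 0, -1], [-2, 0, 3]], D = diag(-3, 0, 5), P⁻¹ = [[0, 3, 1], [1, 0, 0], [0, 2, 1]].
M³ = P·diag(-27, 0, 125)·P⁻¹ = [[0, 0, 0], [0, -331, -152], [0, 912, 429]].
The requested entry is -331.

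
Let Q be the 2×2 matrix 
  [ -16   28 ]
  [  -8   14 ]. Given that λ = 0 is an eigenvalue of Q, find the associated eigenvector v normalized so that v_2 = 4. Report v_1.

7

Q = [[-16, 28], [-8, 14]].
Solving (Q)v = 0 gives the eigenspace spanned by (7, 4).
With v_2 = 4, v = (7, 4), so v_1 = 7.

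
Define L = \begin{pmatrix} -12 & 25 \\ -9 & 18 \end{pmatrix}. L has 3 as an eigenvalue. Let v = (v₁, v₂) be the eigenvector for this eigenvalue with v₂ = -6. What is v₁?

-10

L − 3I = [[-15, 25], [-9, 15]].
Solving (L − 3I)v = 0 gives the eigenspace spanned by (-10, -6).
With v₂ = -6, v = (-10, -6), so v₁ = -10.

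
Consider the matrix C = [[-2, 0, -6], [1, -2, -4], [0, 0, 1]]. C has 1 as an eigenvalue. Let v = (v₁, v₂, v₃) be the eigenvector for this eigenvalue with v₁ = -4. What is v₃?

C − 1I = [[-3, 0, -6], [1, -3, -4], [0, 0, 0]].
Solving (C − 1I)v = 0 gives the eigenspace spanned by (-4, -4, 2).
With v₁ = -4, v = (-4, -4, 2), so v₃ = 2.

2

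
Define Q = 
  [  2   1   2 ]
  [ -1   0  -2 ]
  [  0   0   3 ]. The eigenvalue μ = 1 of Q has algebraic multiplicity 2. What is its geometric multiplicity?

1

Q − 1I = [[1, 1, 2], [-1, -1, -2], [0, 0, 2]].
This matrix has rank 2, so its null space has dimension 3 − 2 = 1.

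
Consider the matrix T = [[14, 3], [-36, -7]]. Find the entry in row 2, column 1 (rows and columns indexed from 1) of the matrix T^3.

Characteristic polynomial: s^2 - 7s + 10 = (s - 5)(s - 2), so the eigenvalues are 2, 5.
s=2: eigenvector (-1, 4).
s=5: eigenvector (1, -3).
P = [[-1, 1], [4, -3]], D = diag(2, 5), P⁻¹ = [[3, 1], [4, 1]].
T³ = P·diag(8, 125)·P⁻¹ = [[476, 117], [-1404, -343]].
The requested entry is -1404.

-1404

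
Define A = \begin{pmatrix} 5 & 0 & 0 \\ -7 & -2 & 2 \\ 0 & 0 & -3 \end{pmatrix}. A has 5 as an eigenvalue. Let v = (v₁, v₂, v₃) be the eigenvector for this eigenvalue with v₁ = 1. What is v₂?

-1

A − 5I = [[0, 0, 0], [-7, -7, 2], [0, 0, -8]].
Solving (A − 5I)v = 0 gives the eigenspace spanned by (1, -1, 0).
With v₁ = 1, v = (1, -1, 0), so v₂ = -1.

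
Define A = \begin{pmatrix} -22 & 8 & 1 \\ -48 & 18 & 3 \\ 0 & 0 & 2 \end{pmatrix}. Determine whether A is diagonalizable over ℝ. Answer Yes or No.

Characteristic polynomial: p(s) = s^3 + 2s^2 - 20s + 24 = (s - 2)^2(s + 6).
s = 2 has algebraic multiplicity 2; rank(A − 2I) = 2, so geometric multiplicity = 1.
Geometric multiplicity < algebraic multiplicity, so A is not diagonalizable.

No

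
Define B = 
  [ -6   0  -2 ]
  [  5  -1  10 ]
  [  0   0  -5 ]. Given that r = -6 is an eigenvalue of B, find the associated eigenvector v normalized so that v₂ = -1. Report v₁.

1

B + 6I = [[0, 0, -2], [5, 5, 10], [0, 0, 1]].
Solving (B + 6I)v = 0 gives the eigenspace spanned by (1, -1, 0).
With v₂ = -1, v = (1, -1, 0), so v₁ = 1.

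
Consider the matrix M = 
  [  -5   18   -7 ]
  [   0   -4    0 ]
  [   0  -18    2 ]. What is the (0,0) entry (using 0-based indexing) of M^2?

25

Characteristic polynomial: r^3 + 7r^2 + 2r - 40 = (r - 2)(r + 4)(r + 5), so the eigenvalues are -5, -4, 2.
r=-5: eigenvector (1, 0, 0).
r=-4: eigenvector (-3, 1, 3).
r=2: eigenvector (-1, 0, 1).
P = [[1, -3, -1], [0, 1, 0], [0, 3, 1]], D = diag(-5, -4, 2), P⁻¹ = [[1, 0, 1], [0, 1, 0], [0, -3, 1]].
M² = P·diag(25, 16, 4)·P⁻¹ = [[25, -36, 21], [0, 16, 0], [0, 36, 4]].
The requested entry is 25.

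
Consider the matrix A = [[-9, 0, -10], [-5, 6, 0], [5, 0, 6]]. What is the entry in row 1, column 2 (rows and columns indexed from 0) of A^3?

Characteristic polynomial: λ^3 - 3λ^2 - 22λ + 24 = (λ - 6)(λ - 1)(λ + 4), so the eigenvalues are -4, 1, 6.
λ=1: eigenvector (-1, -1, 1).
λ=6: eigenvector (0, 1, 0).
λ=-4: eigenvector (-2, -1, 1).
P = [[-1, 0, -2], [-1, 1, -1], [1, 0, 1]], D = diag(1, 6, -4), P⁻¹ = [[1, 0, 2], [0, 1, 1], [-1, 0, -1]].
A³ = P·diag(1, 216, -64)·P⁻¹ = [[-129, 0, -130], [-65, 216, 150], [65, 0, 66]].
The requested entry is 150.

150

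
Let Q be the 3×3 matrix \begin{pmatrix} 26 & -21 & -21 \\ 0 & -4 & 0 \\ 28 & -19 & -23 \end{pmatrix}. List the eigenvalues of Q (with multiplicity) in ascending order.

Characteristic polynomial: p(t) = t^3 + t^2 - 22t - 40 = (t - 5)(t + 2)(t + 4).
Roots (with multiplicity): -4, -2, 5.

-4, -2, 5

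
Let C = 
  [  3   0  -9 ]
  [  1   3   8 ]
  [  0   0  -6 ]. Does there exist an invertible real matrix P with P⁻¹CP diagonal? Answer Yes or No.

No

Characteristic polynomial: p(λ) = λ^3 - 27λ + 54 = (λ - 3)^2(λ + 6).
λ = 3 has algebraic multiplicity 2; rank(C − 3I) = 2, so geometric multiplicity = 1.
Geometric multiplicity < algebraic multiplicity, so C is not diagonalizable.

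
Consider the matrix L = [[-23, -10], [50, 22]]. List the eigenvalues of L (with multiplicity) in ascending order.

-3, 2

Characteristic polynomial: p(λ) = λ^2 + λ - 6 = (λ - 2)(λ + 3).
Roots (with multiplicity): -3, 2.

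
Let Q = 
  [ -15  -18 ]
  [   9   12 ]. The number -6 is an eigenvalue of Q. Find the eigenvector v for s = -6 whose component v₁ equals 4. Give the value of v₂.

-2

Q + 6I = [[-9, -18], [9, 18]].
Solving (Q + 6I)v = 0 gives the eigenspace spanned by (4, -2).
With v₁ = 4, v = (4, -2), so v₂ = -2.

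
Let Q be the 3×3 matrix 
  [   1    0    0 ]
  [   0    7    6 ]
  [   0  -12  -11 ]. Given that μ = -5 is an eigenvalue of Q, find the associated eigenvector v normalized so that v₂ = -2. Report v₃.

Q + 5I = [[6, 0, 0], [0, 12, 6], [0, -12, -6]].
Solving (Q + 5I)v = 0 gives the eigenspace spanned by (0, -2, 4).
With v₂ = -2, v = (0, -2, 4), so v₃ = 4.

4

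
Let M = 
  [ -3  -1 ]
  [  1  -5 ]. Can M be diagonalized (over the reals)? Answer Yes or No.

Characteristic polynomial: p(t) = t^2 + 8t + 16 = (t + 4)^2.
t = -4 has algebraic multiplicity 2; rank(M + 4I) = 1, so geometric multiplicity = 1.
Geometric multiplicity < algebraic multiplicity, so M is not diagonalizable.

No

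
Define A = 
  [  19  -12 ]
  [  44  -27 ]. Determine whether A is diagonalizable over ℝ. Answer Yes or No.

Characteristic polynomial: p(s) = s^2 + 8s + 15 = (s + 3)(s + 5).
All 2 eigenvalues are distinct, so A is diagonalizable.

Yes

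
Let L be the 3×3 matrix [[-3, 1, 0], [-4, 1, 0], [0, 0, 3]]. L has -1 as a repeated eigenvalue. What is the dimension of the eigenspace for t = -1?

1

L + 1I = [[-2, 1, 0], [-4, 2, 0], [0, 0, 4]].
This matrix has rank 2, so its null space has dimension 3 − 2 = 1.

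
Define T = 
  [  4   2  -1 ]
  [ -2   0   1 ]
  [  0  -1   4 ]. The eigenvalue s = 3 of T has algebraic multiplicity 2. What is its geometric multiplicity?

T − 3I = [[1, 2, -1], [-2, -3, 1], [0, -1, 1]].
This matrix has rank 2, so its null space has dimension 3 − 2 = 1.

1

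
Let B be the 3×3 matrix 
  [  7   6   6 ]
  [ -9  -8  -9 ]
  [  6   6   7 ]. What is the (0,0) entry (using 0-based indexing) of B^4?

Characteristic polynomial: λ^3 - 6λ^2 + 9λ - 4 = (λ - 4)(λ - 1)^2, so the eigenvalues are 1, 1, 4.
λ=4: eigenvector (2, -3, 2).
λ=1: eigenvector (-1, 1, 0).
λ=1: eigenvector (0, -1, 1).
P = [[2, -1, 0], [-3, 1, -1], [2, 0, 1]], D = diag(4, 1, 1), P⁻¹ = [[1, 1, 1], [1, 2, 2], [-2, -2, -1]].
B⁴ = P·diag(256, 1, 1)·P⁻¹ = [[511, 510, 510], [-765, -764, -765], [510, 510, 511]].
The requested entry is 511.

511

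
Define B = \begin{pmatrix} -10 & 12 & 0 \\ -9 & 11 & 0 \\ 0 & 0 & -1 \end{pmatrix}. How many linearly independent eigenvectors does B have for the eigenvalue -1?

2

B + 1I = [[-9, 12, 0], [-9, 12, 0], [0, 0, 0]].
This matrix has rank 1, so its null space has dimension 3 − 1 = 2.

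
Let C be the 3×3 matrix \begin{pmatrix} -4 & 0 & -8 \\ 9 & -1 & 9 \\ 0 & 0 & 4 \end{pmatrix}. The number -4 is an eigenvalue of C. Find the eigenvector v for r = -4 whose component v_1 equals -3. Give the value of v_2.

C + 4I = [[0, 0, -8], [9, 3, 9], [0, 0, 8]].
Solving (C + 4I)v = 0 gives the eigenspace spanned by (-3, 9, 0).
With v_1 = -3, v = (-3, 9, 0), so v_2 = 9.

9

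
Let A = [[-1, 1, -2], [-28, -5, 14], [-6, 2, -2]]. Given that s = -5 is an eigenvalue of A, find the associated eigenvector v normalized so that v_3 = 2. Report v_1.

1

A + 5I = [[4, 1, -2], [-28, 0, 14], [-6, 2, 3]].
Solving (A + 5I)v = 0 gives the eigenspace spanned by (1, 0, 2).
With v_3 = 2, v = (1, 0, 2), so v_1 = 1.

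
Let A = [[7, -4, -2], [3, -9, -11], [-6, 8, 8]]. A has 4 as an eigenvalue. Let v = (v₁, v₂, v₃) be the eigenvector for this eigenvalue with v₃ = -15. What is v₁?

10

A − 4I = [[3, -4, -2], [3, -13, -11], [-6, 8, 4]].
Solving (A − 4I)v = 0 gives the eigenspace spanned by (10, 15, -15).
With v₃ = -15, v = (10, 15, -15), so v₁ = 10.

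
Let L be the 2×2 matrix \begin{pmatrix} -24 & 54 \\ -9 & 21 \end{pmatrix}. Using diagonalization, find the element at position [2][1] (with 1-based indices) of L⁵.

Characteristic polynomial: s^2 + 3s - 18 = (s - 3)(s + 6), so the eigenvalues are -6, 3.
s=3: eigenvector (-2, -1).
s=-6: eigenvector (3, 1).
P = [[-2, 3], [-1, 1]], D = diag(3, -6), P⁻¹ = [[1, -3], [1, -2]].
L⁵ = P·diag(243, -7776)·P⁻¹ = [[-23814, 48114], [-8019, 16281]].
The requested entry is -8019.

-8019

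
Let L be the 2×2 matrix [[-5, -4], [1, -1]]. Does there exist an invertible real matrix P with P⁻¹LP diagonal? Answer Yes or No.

Characteristic polynomial: p(λ) = λ^2 + 6λ + 9 = (λ + 3)^2.
λ = -3 has algebraic multiplicity 2; rank(L + 3I) = 1, so geometric multiplicity = 1.
Geometric multiplicity < algebraic multiplicity, so L is not diagonalizable.

No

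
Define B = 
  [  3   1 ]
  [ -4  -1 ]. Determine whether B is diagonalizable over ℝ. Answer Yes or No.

No

Characteristic polynomial: p(μ) = μ^2 - 2μ + 1 = (μ - 1)^2.
μ = 1 has algebraic multiplicity 2; rank(B − 1I) = 1, so geometric multiplicity = 1.
Geometric multiplicity < algebraic multiplicity, so B is not diagonalizable.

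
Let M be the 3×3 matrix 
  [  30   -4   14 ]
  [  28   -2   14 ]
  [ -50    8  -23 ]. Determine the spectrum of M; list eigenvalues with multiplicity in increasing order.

-2, 2, 5

Characteristic polynomial: p(μ) = μ^3 - 5μ^2 - 4μ + 20 = (μ - 5)(μ - 2)(μ + 2).
Roots (with multiplicity): -2, 2, 5.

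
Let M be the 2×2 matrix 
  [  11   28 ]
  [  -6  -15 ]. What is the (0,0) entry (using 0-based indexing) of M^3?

Characteristic polynomial: r^2 + 4r + 3 = (r + 1)(r + 3), so the eigenvalues are -3, -1.
r=-1: eigenvector (7, -3).
r=-3: eigenvector (-2, 1).
P = [[7, -2], [-3, 1]], D = diag(-1, -3), P⁻¹ = [[1, 2], [3, 7]].
M³ = P·diag(-1, -27)·P⁻¹ = [[155, 364], [-78, -183]].
The requested entry is 155.

155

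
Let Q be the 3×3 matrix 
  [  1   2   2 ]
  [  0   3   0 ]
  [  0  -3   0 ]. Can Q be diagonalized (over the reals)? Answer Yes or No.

Characteristic polynomial: p(r) = r^3 - 4r^2 + 3r = r(r - 3)(r - 1).
All 3 eigenvalues are distinct, so Q is diagonalizable.

Yes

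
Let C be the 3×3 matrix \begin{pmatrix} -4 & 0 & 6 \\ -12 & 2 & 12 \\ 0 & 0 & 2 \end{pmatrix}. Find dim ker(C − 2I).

2

C − 2I = [[-6, 0, 6], [-12, 0, 12], [0, 0, 0]].
This matrix has rank 1, so its null space has dimension 3 − 1 = 2.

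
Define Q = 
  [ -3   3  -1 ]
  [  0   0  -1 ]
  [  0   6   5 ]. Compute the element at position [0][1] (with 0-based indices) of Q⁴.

-195

Characteristic polynomial: t^3 - 2t^2 - 9t + 18 = (t - 3)(t - 2)(t + 3), so the eigenvalues are -3, 2, 3.
t=-3: eigenvector (1, 0, 0).
t=2: eigenvector (-1, -1, 2).
t=3: eigenvector (1, 1, -3).
P = [[1, -1, 1], [0, -1, 1], [0, 2, -3]], D = diag(-3, 2, 3), P⁻¹ = [[1, -1, 0], [0, -3, -1], [0, -2, -1]].
Q⁴ = P·diag(81, 16, 81)·P⁻¹ = [[81, -195, -65], [0, -114, -65], [0, 390, 211]].
The requested entry is -195.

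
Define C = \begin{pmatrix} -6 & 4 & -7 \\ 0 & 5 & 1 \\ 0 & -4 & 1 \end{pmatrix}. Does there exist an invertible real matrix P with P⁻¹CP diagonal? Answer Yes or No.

No

Characteristic polynomial: p(μ) = μ^3 - 27μ + 54 = (μ - 3)^2(μ + 6).
μ = 3 has algebraic multiplicity 2; rank(C − 3I) = 2, so geometric multiplicity = 1.
Geometric multiplicity < algebraic multiplicity, so C is not diagonalizable.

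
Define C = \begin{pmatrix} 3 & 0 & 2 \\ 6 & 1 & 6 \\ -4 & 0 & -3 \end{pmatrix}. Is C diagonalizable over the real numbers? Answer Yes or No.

Yes

Characteristic polynomial: p(μ) = μ^3 - μ^2 - μ + 1 = (μ - 1)^2(μ + 1).
μ = 1 has algebraic multiplicity 2; rank(C − 1I) = 1, so geometric multiplicity = 2.
Every eigenvalue has geometric = algebraic multiplicity, so C is diagonalizable.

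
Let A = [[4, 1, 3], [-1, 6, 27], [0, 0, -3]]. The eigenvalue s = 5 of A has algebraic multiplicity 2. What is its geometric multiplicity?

1

A − 5I = [[-1, 1, 3], [-1, 1, 27], [0, 0, -8]].
This matrix has rank 2, so its null space has dimension 3 − 2 = 1.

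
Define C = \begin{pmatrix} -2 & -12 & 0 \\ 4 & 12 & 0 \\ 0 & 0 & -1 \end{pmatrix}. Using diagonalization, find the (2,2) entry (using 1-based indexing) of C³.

672

Characteristic polynomial: λ^3 - 9λ^2 + 14λ + 24 = (λ - 6)(λ - 4)(λ + 1), so the eigenvalues are -1, 4, 6.
λ=6: eigenvector (-3, 2, 0).
λ=4: eigenvector (-2, 1, 0).
λ=-1: eigenvector (0, 0, 1).
P = [[-3, -2, 0], [2, 1, 0], [0, 0, 1]], D = diag(6, 4, -1), P⁻¹ = [[1, 2, 0], [-2, -3, 0], [0, 0, 1]].
C³ = P·diag(216, 64, -1)·P⁻¹ = [[-392, -912, 0], [304, 672, 0], [0, 0, -1]].
The requested entry is 672.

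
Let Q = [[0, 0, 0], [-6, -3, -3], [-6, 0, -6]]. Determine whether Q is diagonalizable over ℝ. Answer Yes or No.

Yes

Characteristic polynomial: p(t) = t^3 + 9t^2 + 18t = t(t + 3)(t + 6).
All 3 eigenvalues are distinct, so Q is diagonalizable.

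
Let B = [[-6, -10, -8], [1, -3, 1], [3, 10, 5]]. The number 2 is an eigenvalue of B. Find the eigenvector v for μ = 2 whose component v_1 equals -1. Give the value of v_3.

B − 2I = [[-8, -10, -8], [1, -5, 1], [3, 10, 3]].
Solving (B − 2I)v = 0 gives the eigenspace spanned by (-1, 0, 1).
With v_1 = -1, v = (-1, 0, 1), so v_3 = 1.

1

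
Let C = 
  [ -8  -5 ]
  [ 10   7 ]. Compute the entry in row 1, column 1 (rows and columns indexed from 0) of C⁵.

Characteristic polynomial: r^2 + r - 6 = (r - 2)(r + 3), so the eigenvalues are -3, 2.
r=2: eigenvector (1, -2).
r=-3: eigenvector (1, -1).
P = [[1, 1], [-2, -1]], D = diag(2, -3), P⁻¹ = [[-1, -1], [2, 1]].
C⁵ = P·diag(32, -243)·P⁻¹ = [[-518, -275], [550, 307]].
The requested entry is 307.

307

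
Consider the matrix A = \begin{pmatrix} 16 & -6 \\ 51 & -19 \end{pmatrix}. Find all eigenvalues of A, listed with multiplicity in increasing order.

-2, -1

Characteristic polynomial: p(t) = t^2 + 3t + 2 = (t + 1)(t + 2).
Roots (with multiplicity): -2, -1.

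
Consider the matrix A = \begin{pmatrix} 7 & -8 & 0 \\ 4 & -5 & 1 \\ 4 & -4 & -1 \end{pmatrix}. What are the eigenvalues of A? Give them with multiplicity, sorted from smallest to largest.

Characteristic polynomial: p(t) = t^3 - t^2 - t + 1 = (t - 1)^2(t + 1).
Roots (with multiplicity): -1, 1, 1.

-1, 1, 1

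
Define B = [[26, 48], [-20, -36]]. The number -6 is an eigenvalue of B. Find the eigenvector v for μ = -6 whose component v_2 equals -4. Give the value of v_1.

B + 6I = [[32, 48], [-20, -30]].
Solving (B + 6I)v = 0 gives the eigenspace spanned by (6, -4).
With v_2 = -4, v = (6, -4), so v_1 = 6.

6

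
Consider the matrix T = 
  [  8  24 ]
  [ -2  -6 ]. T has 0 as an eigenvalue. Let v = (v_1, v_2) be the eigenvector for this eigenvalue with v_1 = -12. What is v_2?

T = [[8, 24], [-2, -6]].
Solving (T)v = 0 gives the eigenspace spanned by (-12, 4).
With v_1 = -12, v = (-12, 4), so v_2 = 4.

4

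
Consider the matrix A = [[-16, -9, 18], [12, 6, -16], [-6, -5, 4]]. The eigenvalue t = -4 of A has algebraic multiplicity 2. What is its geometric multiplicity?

A + 4I = [[-12, -9, 18], [12, 10, -16], [-6, -5, 8]].
This matrix has rank 2, so its null space has dimension 3 − 2 = 1.

1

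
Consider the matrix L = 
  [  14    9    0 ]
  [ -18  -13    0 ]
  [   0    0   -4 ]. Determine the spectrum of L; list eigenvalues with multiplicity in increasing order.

Characteristic polynomial: p(s) = s^3 + 3s^2 - 24s - 80 = (s - 5)(s + 4)^2.
Roots (with multiplicity): -4, -4, 5.

-4, -4, 5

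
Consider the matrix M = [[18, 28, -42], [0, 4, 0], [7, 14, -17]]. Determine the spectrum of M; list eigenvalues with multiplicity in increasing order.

-3, 4, 4

Characteristic polynomial: p(s) = s^3 - 5s^2 - 8s + 48 = (s - 4)^2(s + 3).
Roots (with multiplicity): -3, 4, 4.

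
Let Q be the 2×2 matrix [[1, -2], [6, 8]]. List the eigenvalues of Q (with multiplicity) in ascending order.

Characteristic polynomial: p(μ) = μ^2 - 9μ + 20 = (μ - 5)(μ - 4).
Roots (with multiplicity): 4, 5.

4, 5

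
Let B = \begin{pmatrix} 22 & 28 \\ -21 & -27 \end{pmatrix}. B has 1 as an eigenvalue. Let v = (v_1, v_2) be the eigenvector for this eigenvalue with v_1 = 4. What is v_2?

-3

B − 1I = [[21, 28], [-21, -28]].
Solving (B − 1I)v = 0 gives the eigenspace spanned by (4, -3).
With v_1 = 4, v = (4, -3), so v_2 = -3.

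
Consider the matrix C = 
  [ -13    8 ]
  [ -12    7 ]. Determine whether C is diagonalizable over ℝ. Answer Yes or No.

Characteristic polynomial: p(t) = t^2 + 6t + 5 = (t + 1)(t + 5).
All 2 eigenvalues are distinct, so C is diagonalizable.

Yes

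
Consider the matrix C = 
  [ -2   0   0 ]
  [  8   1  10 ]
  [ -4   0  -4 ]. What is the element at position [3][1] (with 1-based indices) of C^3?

-112

Characteristic polynomial: λ^3 + 5λ^2 + 2λ - 8 = (λ - 1)(λ + 2)(λ + 4), so the eigenvalues are -4, -2, 1.
λ=-4: eigenvector (0, -2, 1).
λ=1: eigenvector (0, 1, 0).
λ=-2: eigenvector (1, 4, -2).
P = [[0, 0, 1], [-2, 1, 4], [1, 0, -2]], D = diag(-4, 1, -2), P⁻¹ = [[2, 0, 1], [0, 1, 2], [1, 0, 0]].
C³ = P·diag(-64, 1, -8)·P⁻¹ = [[-8, 0, 0], [224, 1, 130], [-112, 0, -64]].
The requested entry is -112.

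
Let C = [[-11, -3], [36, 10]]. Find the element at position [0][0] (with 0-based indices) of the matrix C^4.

61

Characteristic polynomial: r^2 + r - 2 = (r - 1)(r + 2), so the eigenvalues are -2, 1.
r=-2: eigenvector (1, -3).
r=1: eigenvector (-1, 4).
P = [[1, -1], [-3, 4]], D = diag(-2, 1), P⁻¹ = [[4, 1], [3, 1]].
C⁴ = P·diag(16, 1)·P⁻¹ = [[61, 15], [-180, -44]].
The requested entry is 61.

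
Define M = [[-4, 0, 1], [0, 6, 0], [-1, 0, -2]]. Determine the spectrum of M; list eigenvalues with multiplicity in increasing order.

-3, -3, 6

Characteristic polynomial: p(s) = s^3 - 27s - 54 = (s - 6)(s + 3)^2.
Roots (with multiplicity): -3, -3, 6.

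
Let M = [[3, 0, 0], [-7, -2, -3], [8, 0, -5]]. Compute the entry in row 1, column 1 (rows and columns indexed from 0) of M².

Characteristic polynomial: s^3 + 4s^2 - 11s - 30 = (s - 3)(s + 2)(s + 5), so the eigenvalues are -5, -2, 3.
s=-2: eigenvector (0, 1, 0).
s=3: eigenvector (1, -2, 1).
s=-5: eigenvector (0, 1, 1).
P = [[0, 1, 0], [1, -2, 1], [0, 1, 1]], D = diag(-2, 3, -5), P⁻¹ = [[3, 1, -1], [1, 0, 0], [-1, 0, 1]].
M² = P·diag(4, 9, 25)·P⁻¹ = [[9, 0, 0], [-31, 4, 21], [-16, 0, 25]].
The requested entry is 4.

4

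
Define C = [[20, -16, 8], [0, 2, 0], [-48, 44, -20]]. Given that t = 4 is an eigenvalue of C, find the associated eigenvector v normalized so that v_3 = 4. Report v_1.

C − 4I = [[16, -16, 8], [0, -2, 0], [-48, 44, -24]].
Solving (C − 4I)v = 0 gives the eigenspace spanned by (-2, 0, 4).
With v_3 = 4, v = (-2, 0, 4), so v_1 = -2.

-2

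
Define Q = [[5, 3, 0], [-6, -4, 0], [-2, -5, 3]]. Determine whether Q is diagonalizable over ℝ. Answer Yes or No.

Yes

Characteristic polynomial: p(s) = s^3 - 4s^2 + s + 6 = (s - 3)(s - 2)(s + 1).
All 3 eigenvalues are distinct, so Q is diagonalizable.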